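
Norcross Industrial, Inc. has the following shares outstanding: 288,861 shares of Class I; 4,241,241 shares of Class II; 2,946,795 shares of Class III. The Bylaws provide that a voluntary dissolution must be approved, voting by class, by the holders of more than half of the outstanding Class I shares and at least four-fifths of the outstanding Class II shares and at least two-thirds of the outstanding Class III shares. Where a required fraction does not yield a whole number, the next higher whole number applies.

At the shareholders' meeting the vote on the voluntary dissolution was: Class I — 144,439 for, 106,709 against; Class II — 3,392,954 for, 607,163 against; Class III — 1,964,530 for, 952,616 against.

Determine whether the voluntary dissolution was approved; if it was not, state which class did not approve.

Not approved — the Class II shares did not give the required vote.

Class I: a majority of 288861 is 144431; 144,431 required, 144,439 in favor — approved.
Class II: 4/5 of 4241241 = 3392992.80, rounded up to 3392993; 3,392,993 required, 3,392,954 in favor — not approved.
Class III: 2/3 of 2946795 = 1964530; 1,964,530 required, 1,964,530 in favor — approved.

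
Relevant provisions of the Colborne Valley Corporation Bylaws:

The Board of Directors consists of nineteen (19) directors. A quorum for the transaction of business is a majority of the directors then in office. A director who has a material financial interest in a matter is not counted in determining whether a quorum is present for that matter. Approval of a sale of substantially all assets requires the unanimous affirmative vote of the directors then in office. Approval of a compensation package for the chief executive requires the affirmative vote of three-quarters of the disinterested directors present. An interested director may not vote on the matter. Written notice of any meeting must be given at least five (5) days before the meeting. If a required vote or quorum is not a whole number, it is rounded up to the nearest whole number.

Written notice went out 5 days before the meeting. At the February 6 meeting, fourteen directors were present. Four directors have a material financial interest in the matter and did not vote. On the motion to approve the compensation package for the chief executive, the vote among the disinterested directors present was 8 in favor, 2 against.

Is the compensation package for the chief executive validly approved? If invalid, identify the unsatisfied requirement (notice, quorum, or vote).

Valid — all requirements satisfied.

Notice: 5 days given; 5 required (5 ≥ 5). Satisfied.
Quorum: 14 present, but the 4 interested directors do not count, leaving 10. Quorum is 10. Satisfied.
Vote: the compensation package for the chief executive requires three-fourths of the disinterested directors present (14 − 4 = 10). 3/4 of 10 = 7.50, rounded up to 8, so 8 affirmative votes are needed; 8 voted in favor. Satisfied.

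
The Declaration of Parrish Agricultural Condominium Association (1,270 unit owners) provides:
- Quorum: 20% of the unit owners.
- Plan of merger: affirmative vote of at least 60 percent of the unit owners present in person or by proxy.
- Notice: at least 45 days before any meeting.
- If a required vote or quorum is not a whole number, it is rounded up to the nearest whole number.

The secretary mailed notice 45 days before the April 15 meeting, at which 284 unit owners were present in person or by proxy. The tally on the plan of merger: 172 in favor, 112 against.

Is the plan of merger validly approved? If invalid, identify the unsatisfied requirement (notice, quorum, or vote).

Notice: 45 days given; 45 required. Satisfied.
Quorum: 20% of 1,270 = 254; 284 present. Satisfied.
Vote: requires three-fifths of those present (284); 3/5 of 284 = 170.40, rounded up to 171, so 171 needed; 172 in favor. Satisfied.

Valid — all requirements satisfied.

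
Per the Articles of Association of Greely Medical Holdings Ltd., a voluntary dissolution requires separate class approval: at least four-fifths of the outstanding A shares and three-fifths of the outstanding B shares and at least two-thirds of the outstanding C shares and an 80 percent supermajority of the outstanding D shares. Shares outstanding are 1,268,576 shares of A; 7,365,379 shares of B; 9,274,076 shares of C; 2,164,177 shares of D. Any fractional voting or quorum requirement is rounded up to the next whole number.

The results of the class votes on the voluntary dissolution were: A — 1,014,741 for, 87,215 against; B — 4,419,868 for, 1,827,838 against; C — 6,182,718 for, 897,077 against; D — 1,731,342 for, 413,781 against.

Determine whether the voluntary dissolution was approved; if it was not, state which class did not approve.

Not approved — the A shares did not give the required vote.

A: 4/5 of 1268576 = 1014860.80, rounded up to 1014861; 1,014,861 required, 1,014,741 in favor — not approved.
B: 3/5 of 7365379 = 4419227.40, rounded up to 4419228; 4,419,228 required, 4,419,868 in favor — approved.
C: 2/3 of 9274076 = 6182717.33, rounded up to 6182718; 6,182,718 required, 6,182,718 in favor — approved.
D: 4/5 of 2164177 = 1731341.60, rounded up to 1731342; 1,731,342 required, 1,731,342 in favor — approved.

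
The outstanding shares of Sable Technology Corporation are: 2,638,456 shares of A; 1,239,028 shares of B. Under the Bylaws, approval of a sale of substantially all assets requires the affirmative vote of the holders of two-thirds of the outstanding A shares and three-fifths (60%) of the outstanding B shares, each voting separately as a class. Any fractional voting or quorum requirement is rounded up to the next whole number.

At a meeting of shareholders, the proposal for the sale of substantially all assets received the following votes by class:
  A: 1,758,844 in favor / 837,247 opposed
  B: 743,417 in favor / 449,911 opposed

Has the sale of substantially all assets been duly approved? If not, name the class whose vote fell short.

A: 2/3 of 2638456 = 1758970.67, rounded up to 1758971; 1,758,971 required, 1,758,844 in favor — not approved.
B: 3/5 of 1239028 = 743416.80, rounded up to 743417; 743,417 required, 743,417 in favor — approved.

Not approved — the A shares did not give the required vote.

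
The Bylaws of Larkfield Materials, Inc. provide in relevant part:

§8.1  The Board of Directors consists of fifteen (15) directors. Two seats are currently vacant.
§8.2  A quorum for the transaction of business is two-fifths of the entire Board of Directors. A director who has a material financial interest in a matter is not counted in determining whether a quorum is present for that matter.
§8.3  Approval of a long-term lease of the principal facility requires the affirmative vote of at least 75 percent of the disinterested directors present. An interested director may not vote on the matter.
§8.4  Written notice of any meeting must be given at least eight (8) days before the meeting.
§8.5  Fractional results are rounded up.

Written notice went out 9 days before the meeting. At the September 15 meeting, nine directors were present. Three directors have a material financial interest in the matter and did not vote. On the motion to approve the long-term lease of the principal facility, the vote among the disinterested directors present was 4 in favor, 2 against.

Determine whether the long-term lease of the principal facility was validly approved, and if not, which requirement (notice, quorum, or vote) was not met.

Notice: 9 days given; 8 required (9 ≥ 8). Satisfied.
Quorum: 9 present, but the 3 interested directors do not count, leaving 6. Quorum is 6. Satisfied.
Vote: the long-term lease of the principal facility requires three-fourths of the disinterested directors present (9 − 3 = 6). 3/4 of 6 = 4.50, rounded up to 5, so 5 affirmative votes are needed; 4 voted in favor. Not satisfied.

Invalid — vote requirement not satisfied.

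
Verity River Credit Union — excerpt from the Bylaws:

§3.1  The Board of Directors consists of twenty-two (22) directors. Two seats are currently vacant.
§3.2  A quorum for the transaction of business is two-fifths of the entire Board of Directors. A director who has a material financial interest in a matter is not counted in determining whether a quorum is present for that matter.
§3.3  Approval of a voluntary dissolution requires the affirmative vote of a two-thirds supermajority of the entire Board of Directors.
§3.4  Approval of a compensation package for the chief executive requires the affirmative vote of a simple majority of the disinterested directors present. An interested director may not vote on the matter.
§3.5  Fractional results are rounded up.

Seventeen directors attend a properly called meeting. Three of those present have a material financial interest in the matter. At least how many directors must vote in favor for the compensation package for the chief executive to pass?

8

The compensation package for the chief executive requires a majority of the disinterested directors present (17 − 3 = 14).
A majority of 14 is 8.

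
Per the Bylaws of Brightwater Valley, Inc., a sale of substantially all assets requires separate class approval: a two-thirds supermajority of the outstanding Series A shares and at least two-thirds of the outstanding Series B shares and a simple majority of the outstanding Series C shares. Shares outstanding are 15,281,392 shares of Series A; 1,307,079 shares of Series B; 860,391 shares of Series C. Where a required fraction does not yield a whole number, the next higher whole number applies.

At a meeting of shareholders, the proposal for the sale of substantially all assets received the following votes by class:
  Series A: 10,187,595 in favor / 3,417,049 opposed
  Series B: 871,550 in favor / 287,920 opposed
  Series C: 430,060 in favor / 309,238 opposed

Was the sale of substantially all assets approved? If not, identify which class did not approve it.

Not approved — the Series C shares did not give the required vote.

Series A: 2/3 of 15281392 = 10187594.67, rounded up to 10187595; 10,187,595 required, 10,187,595 in favor — approved.
Series B: 2/3 of 1307079 = 871386; 871,386 required, 871,550 in favor — approved.
Series C: a majority of 860391 is 430196; 430,196 required, 430,060 in favor — not approved.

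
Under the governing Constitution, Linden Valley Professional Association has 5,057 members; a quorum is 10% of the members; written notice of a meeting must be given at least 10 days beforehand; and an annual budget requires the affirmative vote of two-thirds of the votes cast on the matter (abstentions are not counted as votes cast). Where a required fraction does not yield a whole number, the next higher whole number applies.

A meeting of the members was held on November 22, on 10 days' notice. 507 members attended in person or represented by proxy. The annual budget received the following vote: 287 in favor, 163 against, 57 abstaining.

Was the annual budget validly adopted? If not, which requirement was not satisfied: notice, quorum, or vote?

Invalid — vote requirement not satisfied.

Notice: 10 days given; 10 required. Satisfied.
Quorum: 10% of 5,057 = 505.70, rounded up to 506; 507 present. Satisfied.
Vote: requires two-thirds of the votes cast (507 − 57 abstaining = 450); 2/3 of 450 = 300, so 300 needed; 287 in favor. Not satisfied.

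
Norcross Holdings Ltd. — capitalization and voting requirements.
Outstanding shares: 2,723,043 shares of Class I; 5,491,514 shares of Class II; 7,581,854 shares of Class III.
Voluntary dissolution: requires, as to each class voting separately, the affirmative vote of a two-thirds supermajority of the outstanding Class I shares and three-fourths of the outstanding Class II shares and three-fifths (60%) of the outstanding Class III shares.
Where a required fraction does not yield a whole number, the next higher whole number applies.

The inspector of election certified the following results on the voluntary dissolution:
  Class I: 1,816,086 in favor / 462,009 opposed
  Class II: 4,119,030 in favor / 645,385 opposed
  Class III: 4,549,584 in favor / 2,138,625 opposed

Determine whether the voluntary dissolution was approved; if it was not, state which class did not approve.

Approved — every class gave the required vote.

Class I: 2/3 of 2723043 = 1815362; 1,815,362 required, 1,816,086 in favor — approved.
Class II: 3/4 of 5491514 = 4118635.50, rounded up to 4118636; 4,118,636 required, 4,119,030 in favor — approved.
Class III: 3/5 of 7581854 = 4549112.40, rounded up to 4549113; 4,549,113 required, 4,549,584 in favor — approved.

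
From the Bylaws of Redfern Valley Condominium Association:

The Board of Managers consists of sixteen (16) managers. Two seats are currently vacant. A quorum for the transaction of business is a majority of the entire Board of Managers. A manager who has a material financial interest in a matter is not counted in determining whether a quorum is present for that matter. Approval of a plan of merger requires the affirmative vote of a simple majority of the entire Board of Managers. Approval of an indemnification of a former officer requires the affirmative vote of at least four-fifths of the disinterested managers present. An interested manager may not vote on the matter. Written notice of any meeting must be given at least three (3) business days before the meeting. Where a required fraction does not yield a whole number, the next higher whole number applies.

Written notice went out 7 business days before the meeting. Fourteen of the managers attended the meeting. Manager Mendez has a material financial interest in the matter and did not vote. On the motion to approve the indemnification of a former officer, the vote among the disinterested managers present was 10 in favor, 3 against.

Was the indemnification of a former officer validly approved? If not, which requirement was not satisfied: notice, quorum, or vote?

Invalid — vote requirement not satisfied.

Notice: 7 business days given; 3 required (7 ≥ 3). Satisfied.
Quorum: 14 present, but the 1 interested manager does not count, leaving 13. Quorum is 9. Satisfied.
Vote: the indemnification of a former officer requires four-fifths of the disinterested managers present (14 − 1 = 13). 4/5 of 13 = 10.40, rounded up to 11, so 11 affirmative votes are needed; 10 voted in favor. Not satisfied.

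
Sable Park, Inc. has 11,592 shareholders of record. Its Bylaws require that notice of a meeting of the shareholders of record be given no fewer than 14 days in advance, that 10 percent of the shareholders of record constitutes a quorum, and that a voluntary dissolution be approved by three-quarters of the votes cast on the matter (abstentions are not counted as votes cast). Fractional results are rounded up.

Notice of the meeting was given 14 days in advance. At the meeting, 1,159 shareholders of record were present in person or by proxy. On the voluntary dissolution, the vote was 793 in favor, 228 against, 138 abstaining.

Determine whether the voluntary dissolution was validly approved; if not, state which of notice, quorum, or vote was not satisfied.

Invalid — quorum requirement not satisfied.

Notice: 14 days given; 14 required. Satisfied.
Quorum: 10% of 11,592 = 1,159.20, rounded up to 1,160; 1,159 present. Not satisfied.
Vote: requires three-fourths of the votes cast (1,159 − 138 abstaining = 1,021); 3/4 of 1021 = 765.75, rounded up to 766, so 766 needed; 793 in favor. Satisfied.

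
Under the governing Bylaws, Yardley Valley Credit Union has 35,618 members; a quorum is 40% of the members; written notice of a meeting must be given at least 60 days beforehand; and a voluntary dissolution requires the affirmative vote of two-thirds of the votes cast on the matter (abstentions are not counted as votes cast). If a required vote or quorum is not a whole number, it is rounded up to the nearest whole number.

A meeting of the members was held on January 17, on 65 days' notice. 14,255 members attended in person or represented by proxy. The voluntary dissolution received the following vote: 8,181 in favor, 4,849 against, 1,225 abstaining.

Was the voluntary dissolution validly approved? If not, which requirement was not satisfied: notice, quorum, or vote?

Notice: 65 days given; 60 required. Satisfied.
Quorum: 40% of 35,618 = 14,247.20, rounded up to 14,248; 14,255 present. Satisfied.
Vote: requires two-thirds of the votes cast (14,255 − 1,225 abstaining = 13,030); 2/3 of 13030 = 8686.67, rounded up to 8687, so 8,687 needed; 8,181 in favor. Not satisfied.

Invalid — vote requirement not satisfied.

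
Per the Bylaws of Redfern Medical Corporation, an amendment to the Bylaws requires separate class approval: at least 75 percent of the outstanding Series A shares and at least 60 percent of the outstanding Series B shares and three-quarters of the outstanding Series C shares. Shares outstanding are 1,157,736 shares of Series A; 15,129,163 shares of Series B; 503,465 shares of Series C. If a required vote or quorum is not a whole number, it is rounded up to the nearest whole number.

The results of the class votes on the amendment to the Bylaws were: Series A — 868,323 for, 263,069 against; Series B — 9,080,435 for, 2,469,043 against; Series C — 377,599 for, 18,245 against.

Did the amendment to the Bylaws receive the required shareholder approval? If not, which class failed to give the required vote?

Series A: 3/4 of 1157736 = 868302; 868,302 required, 868,323 in favor — approved.
Series B: 3/5 of 15129163 = 9077497.80, rounded up to 9077498; 9,077,498 required, 9,080,435 in favor — approved.
Series C: 3/4 of 503465 = 377598.75, rounded up to 377599; 377,599 required, 377,599 in favor — approved.

Approved — every class gave the required vote.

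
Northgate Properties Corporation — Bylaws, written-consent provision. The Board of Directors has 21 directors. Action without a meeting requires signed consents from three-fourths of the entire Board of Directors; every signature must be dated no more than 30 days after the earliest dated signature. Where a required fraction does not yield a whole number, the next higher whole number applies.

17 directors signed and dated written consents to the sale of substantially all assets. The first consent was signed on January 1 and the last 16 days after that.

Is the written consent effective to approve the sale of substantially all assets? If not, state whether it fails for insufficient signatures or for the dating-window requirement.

Signatures required: three-fourths of 21 — 3/4 of 21 = 15.75, rounded up to 16, so 16 needed; 17 signed. Sufficient.
Dating window: the latest signature is 16 days after the earliest; the limit is 30 days. Within the window.

Effective — both the signature and dating-window requirements are satisfied.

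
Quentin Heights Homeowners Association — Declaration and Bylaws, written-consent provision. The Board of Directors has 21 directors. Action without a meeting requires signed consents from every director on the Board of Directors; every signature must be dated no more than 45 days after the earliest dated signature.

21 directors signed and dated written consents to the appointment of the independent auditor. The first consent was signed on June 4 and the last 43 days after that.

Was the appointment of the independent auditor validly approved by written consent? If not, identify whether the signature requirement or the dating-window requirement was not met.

Signatures required: all of 21 — unanimous means all 21, so 21 needed; 21 signed. Sufficient.
Dating window: the latest signature is 43 days after the earliest; the limit is 45 days. Within the window.

Effective — both the signature and dating-window requirements are satisfied.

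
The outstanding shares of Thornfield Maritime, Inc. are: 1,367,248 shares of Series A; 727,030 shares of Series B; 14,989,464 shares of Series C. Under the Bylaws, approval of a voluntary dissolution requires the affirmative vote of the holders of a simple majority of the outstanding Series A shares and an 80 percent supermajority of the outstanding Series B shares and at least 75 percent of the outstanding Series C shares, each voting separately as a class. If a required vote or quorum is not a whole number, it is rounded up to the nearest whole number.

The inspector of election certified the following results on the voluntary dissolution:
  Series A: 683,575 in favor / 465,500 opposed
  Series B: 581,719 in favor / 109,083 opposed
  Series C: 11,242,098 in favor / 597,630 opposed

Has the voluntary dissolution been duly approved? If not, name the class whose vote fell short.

Not approved — the Series A shares did not give the required vote.

Series A: a majority of 1367248 is 683625; 683,625 required, 683,575 in favor — not approved.
Series B: 4/5 of 727030 = 581624; 581,624 required, 581,719 in favor — approved.
Series C: 3/4 of 14989464 = 11242098; 11,242,098 required, 11,242,098 in favor — approved.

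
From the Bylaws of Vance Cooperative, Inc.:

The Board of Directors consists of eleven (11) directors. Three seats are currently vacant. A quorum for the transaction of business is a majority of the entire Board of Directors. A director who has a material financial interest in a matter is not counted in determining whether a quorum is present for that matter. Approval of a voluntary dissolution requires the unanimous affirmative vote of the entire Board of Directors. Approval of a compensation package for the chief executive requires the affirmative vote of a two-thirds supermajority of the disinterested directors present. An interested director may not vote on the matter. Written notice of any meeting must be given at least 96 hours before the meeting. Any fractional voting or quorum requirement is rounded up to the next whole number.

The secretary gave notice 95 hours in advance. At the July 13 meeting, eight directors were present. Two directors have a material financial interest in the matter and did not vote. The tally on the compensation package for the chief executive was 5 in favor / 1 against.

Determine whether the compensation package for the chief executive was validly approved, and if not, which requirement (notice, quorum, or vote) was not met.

Invalid — notice requirement not satisfied.

Notice: 95 hours given; 96 required (95 < 96). Not satisfied.
Quorum: 8 present, but the 2 interested directors do not count, leaving 6. Quorum is 6. Satisfied.
Vote: the compensation package for the chief executive requires two-thirds of the disinterested directors present (8 − 2 = 6). 2/3 of 6 = 4, so 4 affirmative votes are needed; 5 voted in favor. Satisfied.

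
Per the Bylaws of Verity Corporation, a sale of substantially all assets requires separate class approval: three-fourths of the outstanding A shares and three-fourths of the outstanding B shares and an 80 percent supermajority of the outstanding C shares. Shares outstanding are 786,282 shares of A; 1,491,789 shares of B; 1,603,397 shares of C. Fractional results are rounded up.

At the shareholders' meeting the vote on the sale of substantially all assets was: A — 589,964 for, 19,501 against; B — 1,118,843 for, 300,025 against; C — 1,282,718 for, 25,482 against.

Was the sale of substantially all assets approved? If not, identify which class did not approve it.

Approved — every class gave the required vote.

A: 3/4 of 786282 = 589711.50, rounded up to 589712; 589,712 required, 589,964 in favor — approved.
B: 3/4 of 1491789 = 1118841.75, rounded up to 1118842; 1,118,842 required, 1,118,843 in favor — approved.
C: 4/5 of 1603397 = 1282717.60, rounded up to 1282718; 1,282,718 required, 1,282,718 in favor — approved.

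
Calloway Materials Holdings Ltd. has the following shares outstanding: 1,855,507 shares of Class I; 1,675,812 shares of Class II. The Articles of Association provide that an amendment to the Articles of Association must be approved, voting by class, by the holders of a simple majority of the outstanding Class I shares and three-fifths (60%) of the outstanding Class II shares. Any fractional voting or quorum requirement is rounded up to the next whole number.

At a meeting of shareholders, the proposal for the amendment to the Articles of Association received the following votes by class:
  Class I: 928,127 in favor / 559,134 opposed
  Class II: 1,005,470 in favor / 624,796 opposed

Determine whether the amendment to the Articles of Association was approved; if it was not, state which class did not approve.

Class I: a majority of 1855507 is 927754; 927,754 required, 928,127 in favor — approved.
Class II: 3/5 of 1675812 = 1005487.20, rounded up to 1005488; 1,005,488 required, 1,005,470 in favor — not approved.

Not approved — the Class II shares did not give the required vote.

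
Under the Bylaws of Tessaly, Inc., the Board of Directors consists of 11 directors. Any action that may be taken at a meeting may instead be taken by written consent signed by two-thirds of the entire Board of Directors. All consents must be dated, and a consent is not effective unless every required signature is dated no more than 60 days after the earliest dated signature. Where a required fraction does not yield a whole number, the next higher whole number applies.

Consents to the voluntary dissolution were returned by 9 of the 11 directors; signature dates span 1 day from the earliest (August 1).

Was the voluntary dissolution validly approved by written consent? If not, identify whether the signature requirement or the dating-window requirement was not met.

Effective — both the signature and dating-window requirements are satisfied.

Signatures required: two-thirds of 11 — 2/3 of 11 = 7.33, rounded up to 8, so 8 needed; 9 signed. Sufficient.
Dating window: the latest signature is 1 day after the earliest; the limit is 60 days. Within the window.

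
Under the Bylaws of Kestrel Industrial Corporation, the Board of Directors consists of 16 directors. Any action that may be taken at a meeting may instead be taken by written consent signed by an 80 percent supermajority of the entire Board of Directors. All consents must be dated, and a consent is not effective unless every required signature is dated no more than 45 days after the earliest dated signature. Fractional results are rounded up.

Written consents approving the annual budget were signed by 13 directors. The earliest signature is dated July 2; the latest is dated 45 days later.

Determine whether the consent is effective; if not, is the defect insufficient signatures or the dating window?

Signatures required: an 80 percent supermajority of 16 — 4/5 of 16 = 12.80, rounded up to 13, so 13 needed; 13 signed. Sufficient.
Dating window: the latest signature is 45 days after the earliest; the limit is 45 days. Within the window.

Effective — both the signature and dating-window requirements are satisfied.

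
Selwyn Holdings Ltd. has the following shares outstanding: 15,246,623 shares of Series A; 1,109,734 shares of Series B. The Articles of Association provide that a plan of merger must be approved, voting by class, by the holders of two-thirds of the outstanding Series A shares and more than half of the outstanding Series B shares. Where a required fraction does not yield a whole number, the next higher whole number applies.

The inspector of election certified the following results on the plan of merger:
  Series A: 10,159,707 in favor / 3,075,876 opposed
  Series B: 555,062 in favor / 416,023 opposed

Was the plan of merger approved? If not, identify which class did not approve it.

Not approved — the Series A shares did not give the required vote.

Series A: 2/3 of 15246623 = 10164415.33, rounded up to 10164416; 10,164,416 required, 10,159,707 in favor — not approved.
Series B: a majority of 1109734 is 554868; 554,868 required, 555,062 in favor — approved.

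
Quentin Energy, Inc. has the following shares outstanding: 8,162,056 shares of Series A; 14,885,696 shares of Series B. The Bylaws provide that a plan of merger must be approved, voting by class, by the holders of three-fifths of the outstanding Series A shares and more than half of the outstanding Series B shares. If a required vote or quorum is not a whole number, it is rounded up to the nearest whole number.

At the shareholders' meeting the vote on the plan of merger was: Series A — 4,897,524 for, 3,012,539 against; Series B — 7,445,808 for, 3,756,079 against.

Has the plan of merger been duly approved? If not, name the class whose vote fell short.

Approved — every class gave the required vote.

Series A: 3/5 of 8162056 = 4897233.60, rounded up to 4897234; 4,897,234 required, 4,897,524 in favor — approved.
Series B: a majority of 14885696 is 7442849; 7,442,849 required, 7,445,808 in favor — approved.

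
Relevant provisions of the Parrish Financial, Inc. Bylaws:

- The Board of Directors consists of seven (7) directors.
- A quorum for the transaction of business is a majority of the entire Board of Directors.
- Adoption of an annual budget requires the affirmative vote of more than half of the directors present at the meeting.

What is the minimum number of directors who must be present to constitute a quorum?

4

A majority of 7 is 4.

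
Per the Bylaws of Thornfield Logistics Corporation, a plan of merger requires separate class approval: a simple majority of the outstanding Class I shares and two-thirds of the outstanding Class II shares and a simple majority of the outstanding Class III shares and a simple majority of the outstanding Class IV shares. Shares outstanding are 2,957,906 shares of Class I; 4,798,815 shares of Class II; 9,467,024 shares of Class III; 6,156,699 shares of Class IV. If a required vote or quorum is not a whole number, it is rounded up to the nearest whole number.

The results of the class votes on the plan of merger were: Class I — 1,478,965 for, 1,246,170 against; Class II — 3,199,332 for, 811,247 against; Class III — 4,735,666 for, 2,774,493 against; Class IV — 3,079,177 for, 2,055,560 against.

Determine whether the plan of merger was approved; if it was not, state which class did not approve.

Class I: a majority of 2957906 is 1478954; 1,478,954 required, 1,478,965 in favor — approved.
Class II: 2/3 of 4798815 = 3199210; 3,199,210 required, 3,199,332 in favor — approved.
Class III: a majority of 9467024 is 4733513; 4,733,513 required, 4,735,666 in favor — approved.
Class IV: a majority of 6156699 is 3078350; 3,078,350 required, 3,079,177 in favor — approved.

Approved — every class gave the required vote.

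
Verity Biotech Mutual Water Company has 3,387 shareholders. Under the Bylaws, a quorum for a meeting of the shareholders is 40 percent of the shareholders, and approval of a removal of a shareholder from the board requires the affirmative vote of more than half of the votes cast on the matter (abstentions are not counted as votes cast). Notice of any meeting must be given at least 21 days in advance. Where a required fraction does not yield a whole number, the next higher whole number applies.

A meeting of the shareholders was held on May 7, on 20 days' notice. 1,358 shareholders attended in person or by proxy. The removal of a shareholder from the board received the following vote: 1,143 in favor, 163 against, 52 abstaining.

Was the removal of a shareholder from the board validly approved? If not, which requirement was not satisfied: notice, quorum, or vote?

Invalid — notice requirement not satisfied.

Notice: 20 days given; 21 required. Not satisfied.
Quorum: 40% of 3,387 = 1,354.80, rounded up to 1,355; 1,358 present. Satisfied.
Vote: requires a majority of the votes cast (1,358 − 52 abstaining = 1,306); a majority of 1306 is 654, so 654 needed; 1,143 in favor. Satisfied.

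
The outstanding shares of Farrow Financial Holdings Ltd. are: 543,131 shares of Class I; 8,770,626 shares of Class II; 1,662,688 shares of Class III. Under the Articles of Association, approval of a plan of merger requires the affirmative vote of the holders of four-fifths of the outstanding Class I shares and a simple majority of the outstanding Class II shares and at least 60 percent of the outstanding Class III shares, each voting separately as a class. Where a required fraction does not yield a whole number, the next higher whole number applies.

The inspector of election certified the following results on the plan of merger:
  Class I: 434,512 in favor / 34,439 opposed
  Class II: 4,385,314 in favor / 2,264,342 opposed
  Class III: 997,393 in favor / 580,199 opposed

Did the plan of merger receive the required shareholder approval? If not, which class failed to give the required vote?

Class I: 4/5 of 543131 = 434504.80, rounded up to 434505; 434,505 required, 434,512 in favor — approved.
Class II: a majority of 8770626 is 4385314; 4,385,314 required, 4,385,314 in favor — approved.
Class III: 3/5 of 1662688 = 997612.80, rounded up to 997613; 997,613 required, 997,393 in favor — not approved.

Not approved — the Class III shares did not give the required vote.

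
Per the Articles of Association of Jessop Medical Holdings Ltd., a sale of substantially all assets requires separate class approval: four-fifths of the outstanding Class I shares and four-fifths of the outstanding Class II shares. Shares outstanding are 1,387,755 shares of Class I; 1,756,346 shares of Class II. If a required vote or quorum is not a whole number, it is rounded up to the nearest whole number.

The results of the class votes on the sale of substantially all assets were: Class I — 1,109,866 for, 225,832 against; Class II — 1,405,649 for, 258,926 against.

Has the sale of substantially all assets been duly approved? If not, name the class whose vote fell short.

Not approved — the Class I shares did not give the required vote.

Class I: 4/5 of 1387755 = 1110204; 1,110,204 required, 1,109,866 in favor — not approved.
Class II: 4/5 of 1756346 = 1405076.80, rounded up to 1405077; 1,405,077 required, 1,405,649 in favor — approved.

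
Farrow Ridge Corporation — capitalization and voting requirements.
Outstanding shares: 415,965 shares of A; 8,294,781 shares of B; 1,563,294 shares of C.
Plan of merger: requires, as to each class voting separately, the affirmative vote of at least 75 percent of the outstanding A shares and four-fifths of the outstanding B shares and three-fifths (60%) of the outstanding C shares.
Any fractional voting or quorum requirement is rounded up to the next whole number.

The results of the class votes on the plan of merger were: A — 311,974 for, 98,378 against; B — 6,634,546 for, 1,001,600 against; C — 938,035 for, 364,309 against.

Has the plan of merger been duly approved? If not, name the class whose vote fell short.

A: 3/4 of 415965 = 311973.75, rounded up to 311974; 311,974 required, 311,974 in favor — approved.
B: 4/5 of 8294781 = 6635824.80, rounded up to 6635825; 6,635,825 required, 6,634,546 in favor — not approved.
C: 3/5 of 1563294 = 937976.40, rounded up to 937977; 937,977 required, 938,035 in favor — approved.

Not approved — the B shares did not give the required vote.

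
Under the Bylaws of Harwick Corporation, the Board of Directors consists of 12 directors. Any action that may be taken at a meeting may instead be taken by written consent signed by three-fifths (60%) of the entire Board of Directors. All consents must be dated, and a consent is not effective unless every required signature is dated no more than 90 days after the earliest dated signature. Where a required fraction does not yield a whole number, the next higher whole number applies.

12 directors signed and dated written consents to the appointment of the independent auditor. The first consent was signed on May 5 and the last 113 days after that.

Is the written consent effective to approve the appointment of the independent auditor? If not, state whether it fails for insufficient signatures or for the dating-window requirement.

Not effective — dating-window requirement not satisfied.

Signatures required: three-fifths (60%) of 12 — 3/5 of 12 = 7.20, rounded up to 8, so 8 needed; 12 signed. Sufficient.
Dating window: the latest signature is 113 days after the earliest; the limit is 90 days. Outside the window.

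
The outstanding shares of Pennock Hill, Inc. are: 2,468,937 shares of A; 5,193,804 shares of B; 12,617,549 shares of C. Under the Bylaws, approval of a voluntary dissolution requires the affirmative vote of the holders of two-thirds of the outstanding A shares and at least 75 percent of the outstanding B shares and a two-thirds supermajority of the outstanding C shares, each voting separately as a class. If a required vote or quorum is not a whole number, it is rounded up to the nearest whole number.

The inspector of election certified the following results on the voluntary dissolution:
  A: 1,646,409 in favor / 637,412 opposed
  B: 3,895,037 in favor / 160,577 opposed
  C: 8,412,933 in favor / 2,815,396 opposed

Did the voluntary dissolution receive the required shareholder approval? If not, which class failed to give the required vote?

Not approved — the B shares did not give the required vote.

A: 2/3 of 2468937 = 1645958; 1,645,958 required, 1,646,409 in favor — approved.
B: 3/4 of 5193804 = 3895353; 3,895,353 required, 3,895,037 in favor — not approved.
C: 2/3 of 12617549 = 8411699.33, rounded up to 8411700; 8,411,700 required, 8,412,933 in favor — approved.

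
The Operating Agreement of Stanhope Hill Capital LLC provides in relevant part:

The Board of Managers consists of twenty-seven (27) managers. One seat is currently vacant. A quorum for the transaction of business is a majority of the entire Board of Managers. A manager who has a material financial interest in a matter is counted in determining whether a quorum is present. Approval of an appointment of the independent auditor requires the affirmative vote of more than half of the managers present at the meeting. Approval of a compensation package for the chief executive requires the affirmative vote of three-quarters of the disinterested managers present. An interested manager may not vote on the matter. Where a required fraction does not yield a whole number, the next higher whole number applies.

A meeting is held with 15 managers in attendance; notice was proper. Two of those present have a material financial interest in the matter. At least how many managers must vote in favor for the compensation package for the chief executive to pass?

10

The compensation package for the chief executive requires three-fourths of the disinterested managers present (15 − 2 = 13).
3/4 of 13 = 9.75, rounded up to 10.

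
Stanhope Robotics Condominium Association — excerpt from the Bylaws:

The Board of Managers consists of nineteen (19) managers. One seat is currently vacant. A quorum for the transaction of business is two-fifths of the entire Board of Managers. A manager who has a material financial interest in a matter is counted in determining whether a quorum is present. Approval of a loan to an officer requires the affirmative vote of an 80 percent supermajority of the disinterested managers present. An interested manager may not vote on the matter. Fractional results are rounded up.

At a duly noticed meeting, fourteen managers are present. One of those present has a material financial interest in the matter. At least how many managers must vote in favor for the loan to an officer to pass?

The loan to an officer requires four-fifths of the disinterested managers present (14 − 1 = 13).
4/5 of 13 = 10.40, rounded up to 11.

11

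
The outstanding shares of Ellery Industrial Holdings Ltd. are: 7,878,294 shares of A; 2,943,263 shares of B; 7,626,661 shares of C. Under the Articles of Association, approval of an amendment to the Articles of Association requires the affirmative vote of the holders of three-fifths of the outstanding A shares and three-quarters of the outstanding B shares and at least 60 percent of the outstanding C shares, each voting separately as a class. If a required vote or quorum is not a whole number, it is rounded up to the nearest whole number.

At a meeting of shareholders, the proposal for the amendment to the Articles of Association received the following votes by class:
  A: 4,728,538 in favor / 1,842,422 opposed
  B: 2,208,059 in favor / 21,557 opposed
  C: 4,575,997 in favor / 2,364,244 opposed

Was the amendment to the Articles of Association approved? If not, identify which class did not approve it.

A: 3/5 of 7878294 = 4726976.40, rounded up to 4726977; 4,726,977 required, 4,728,538 in favor — approved.
B: 3/4 of 2943263 = 2207447.25, rounded up to 2207448; 2,207,448 required, 2,208,059 in favor — approved.
C: 3/5 of 7626661 = 4575996.60, rounded up to 4575997; 4,575,997 required, 4,575,997 in favor — approved.

Approved — every class gave the required vote.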